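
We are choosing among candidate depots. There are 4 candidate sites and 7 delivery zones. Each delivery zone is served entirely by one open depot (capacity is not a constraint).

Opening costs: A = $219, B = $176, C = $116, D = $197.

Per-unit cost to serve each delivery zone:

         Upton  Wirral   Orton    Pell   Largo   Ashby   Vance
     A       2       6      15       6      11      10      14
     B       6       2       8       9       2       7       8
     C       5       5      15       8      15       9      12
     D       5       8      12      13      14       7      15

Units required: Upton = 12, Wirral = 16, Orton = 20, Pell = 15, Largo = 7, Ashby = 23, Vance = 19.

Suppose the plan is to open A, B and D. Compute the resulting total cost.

Total cost: 1225

Each delivery zone is assigned to its cheapest site among the open ones.
{A, B, D}: Upton→A 2·12=24, Wirral→B 2·16=32, Orton→B 8·20=160, Pell→A 6·15=90, Largo→B 2·7=14, Ashby→B 7·23=161, Vance→B 8·19=152. Service 633; fixed 592; total 1225.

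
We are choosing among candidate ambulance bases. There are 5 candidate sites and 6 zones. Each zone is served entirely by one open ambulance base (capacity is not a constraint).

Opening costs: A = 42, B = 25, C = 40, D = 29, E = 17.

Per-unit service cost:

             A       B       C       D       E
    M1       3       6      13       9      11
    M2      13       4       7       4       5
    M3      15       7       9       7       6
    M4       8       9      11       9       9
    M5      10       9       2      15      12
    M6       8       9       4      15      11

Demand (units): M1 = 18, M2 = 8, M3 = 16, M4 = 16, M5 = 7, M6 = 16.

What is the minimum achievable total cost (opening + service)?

For any fixed open set, each zone goes to its cheapest open site; total = fixed + service.
{A, C, E}: M1→A 3·18=54, M2→E 5·8=40, M3→E 6·16=96, M4→A 8·16=128, M5→C 2·7=14, M6→C 4·16=64. Service 396; fixed 99; total 495.
{A, B, C}: service 404 + fixed 107 = 511
{A, B, C, E}: service 388 + fixed 124 = 512
{A, B, C, D, E}: service 388 + fixed 153 = 541
No other subset beats 495.

Minimum total cost: 495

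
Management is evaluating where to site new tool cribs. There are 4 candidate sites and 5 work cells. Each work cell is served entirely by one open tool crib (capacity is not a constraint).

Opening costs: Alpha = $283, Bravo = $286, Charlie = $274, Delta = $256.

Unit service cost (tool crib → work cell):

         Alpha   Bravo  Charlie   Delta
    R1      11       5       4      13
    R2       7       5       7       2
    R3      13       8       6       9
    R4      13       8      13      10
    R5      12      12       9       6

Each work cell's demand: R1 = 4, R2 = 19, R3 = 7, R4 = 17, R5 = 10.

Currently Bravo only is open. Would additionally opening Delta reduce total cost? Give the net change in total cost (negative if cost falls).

Current service cost with {Bravo}: 427.
Adding Delta: each work cell re-picks its cheapest; new service cost 310, saving 117.
Extra fixed cost: 256. Net change = 256 − 117 = 139.
(Totals: 713 → 852.)

No — net change +139 (cost rises by 139).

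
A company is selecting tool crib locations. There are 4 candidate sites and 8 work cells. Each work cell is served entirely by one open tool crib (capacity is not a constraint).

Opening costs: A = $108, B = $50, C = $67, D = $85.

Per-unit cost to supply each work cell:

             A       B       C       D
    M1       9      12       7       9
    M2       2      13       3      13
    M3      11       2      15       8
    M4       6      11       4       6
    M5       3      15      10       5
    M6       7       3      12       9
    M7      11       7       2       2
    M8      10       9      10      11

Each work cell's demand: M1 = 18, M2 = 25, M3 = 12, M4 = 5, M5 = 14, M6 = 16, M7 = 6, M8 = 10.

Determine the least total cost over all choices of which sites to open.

For any fixed open set, each work cell goes to its cheapest open site; total = fixed + service.
{A, B, C}: M1→C 7·18=126, M2→A 2·25=50, M3→B 2·12=24, M4→C 4·5=20, M5→A 3·14=42, M6→B 3·16=48, M7→C 2·6=12, M8→B 9·10=90. Service 412; fixed 225; total 637.
{A, B}: M1→A 9·18=162, M2→A 2·25=50, M3→B 2·12=24, M4→A 6·5=30, M5→A 3·14=42, M6→B 3·16=48, M7→B 7·6=42, M8→B 9·10=90. Service 488; fixed 158; total 646.
{B, C}: service 535 + fixed 117 = 652
{A, B, C, D}: M1→C 7·18=126, M2→A 2·25=50, M3→B 2·12=24, M4→C 4·5=20, M5→A 3·14=42, M6→B 3·16=48, M7→C 2·6=12, M8→B 9·10=90. Service 412; fixed 310; total 722.
(All 15 nonempty subsets were checked; A, B and C is lowest.)

Minimum total cost: 637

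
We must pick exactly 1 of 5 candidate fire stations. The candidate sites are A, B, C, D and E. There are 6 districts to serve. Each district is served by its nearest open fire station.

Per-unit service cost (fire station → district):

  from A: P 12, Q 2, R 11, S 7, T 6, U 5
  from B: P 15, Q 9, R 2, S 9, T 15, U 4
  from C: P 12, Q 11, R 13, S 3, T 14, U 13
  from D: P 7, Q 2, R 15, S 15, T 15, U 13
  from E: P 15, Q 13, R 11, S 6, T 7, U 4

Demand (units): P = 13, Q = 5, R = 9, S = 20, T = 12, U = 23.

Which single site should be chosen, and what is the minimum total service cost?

Choose A only; total service cost 592.

With exactly 1 open, each district uses its cheapest among the chosen.
{A}: P→A 12·13=156, Q→A 2·5=10, R→A 11·9=99, S→A 7·20=140, T→A 6·12=72, U→A 5·23=115. Service cost 592.
{E}: service cost 655
{B}: service cost 710
Among all 5 size-1 choices, {A} is lowest.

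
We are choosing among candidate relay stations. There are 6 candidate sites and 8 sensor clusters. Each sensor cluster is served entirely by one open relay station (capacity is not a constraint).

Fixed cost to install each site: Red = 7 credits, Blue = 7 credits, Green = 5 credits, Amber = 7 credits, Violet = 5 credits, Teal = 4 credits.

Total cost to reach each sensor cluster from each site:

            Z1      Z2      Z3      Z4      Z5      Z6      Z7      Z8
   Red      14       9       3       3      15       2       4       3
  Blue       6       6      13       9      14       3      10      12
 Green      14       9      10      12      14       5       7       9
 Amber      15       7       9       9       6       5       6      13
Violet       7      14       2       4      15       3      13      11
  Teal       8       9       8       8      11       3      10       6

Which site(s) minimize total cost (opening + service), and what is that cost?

Open Red, Amber and Violet; minimum total cost 53.

For any fixed open set, each sensor cluster goes to its cheapest open site; total = fixed + service.
{Red, Amber, Violet}: Z1→Violet 7, Z2→Amber 7, Z3→Violet 2, Z4→Red 3, Z5→Amber 6, Z6→Red 2, Z7→Red 4, Z8→Red 3. Service 34; fixed 19; total 53.
{Red, Blue, Amber}: service 33 + fixed 21 = 54
{Red, Amber, Teal}: service 36 + fixed 18 = 54
{Red, Blue, Green, Amber, Violet, Teal}: Z1→Blue 6, Z2→Blue 6, Z3→Violet 2, Z4→Red 3, Z5→Amber 6, Z6→Red 2, Z7→Red 4, Z8→Red 3. Service 32; fixed 35; total 67.
No other subset beats 53.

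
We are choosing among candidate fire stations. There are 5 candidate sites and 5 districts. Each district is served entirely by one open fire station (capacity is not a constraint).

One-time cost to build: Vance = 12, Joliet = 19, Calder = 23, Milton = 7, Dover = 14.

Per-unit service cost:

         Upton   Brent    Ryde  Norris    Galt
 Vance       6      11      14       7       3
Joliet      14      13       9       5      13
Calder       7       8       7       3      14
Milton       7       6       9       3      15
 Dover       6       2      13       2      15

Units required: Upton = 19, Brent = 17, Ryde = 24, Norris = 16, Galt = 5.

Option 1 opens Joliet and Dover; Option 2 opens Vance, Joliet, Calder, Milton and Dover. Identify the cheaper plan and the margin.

Option 2 is cheaper by 56.

Option 1: {Joliet, Dover}: Upton→Dover 6·19=114, Brent→Dover 2·17=34, Ryde→Joliet 9·24=216, Norris→Dover 2·16=32, Galt→Joliet 13·5=65. Service 461; fixed 33; total 494.
Option 2: {Vance, Joliet, Calder, Milton, Dover}: Upton→Vance 6·19=114, Brent→Dover 2·17=34, Ryde→Calder 7·24=168, Norris→Dover 2·16=32, Galt→Vance 3·5=15. Service 363; fixed 75; total 438.
Difference: |494 − 438| = 56.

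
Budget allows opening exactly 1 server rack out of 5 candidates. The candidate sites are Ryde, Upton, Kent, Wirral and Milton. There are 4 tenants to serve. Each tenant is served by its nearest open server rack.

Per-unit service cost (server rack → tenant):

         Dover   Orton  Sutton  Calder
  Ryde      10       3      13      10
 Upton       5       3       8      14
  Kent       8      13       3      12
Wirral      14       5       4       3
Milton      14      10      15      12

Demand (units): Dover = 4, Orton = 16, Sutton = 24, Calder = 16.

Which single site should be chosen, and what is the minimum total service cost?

Choose Wirral only; total service cost 280.

With exactly 1 open, each tenant uses its cheapest among the chosen.
{Wirral}: Dover→Wirral 14·4=56, Orton→Wirral 5·16=80, Sutton→Wirral 4·24=96, Calder→Wirral 3·16=48. Service cost 280.
{Upton}: service cost 484
{Kent}: service cost 504
Among all 5 size-1 choices, {Wirral} is lowest.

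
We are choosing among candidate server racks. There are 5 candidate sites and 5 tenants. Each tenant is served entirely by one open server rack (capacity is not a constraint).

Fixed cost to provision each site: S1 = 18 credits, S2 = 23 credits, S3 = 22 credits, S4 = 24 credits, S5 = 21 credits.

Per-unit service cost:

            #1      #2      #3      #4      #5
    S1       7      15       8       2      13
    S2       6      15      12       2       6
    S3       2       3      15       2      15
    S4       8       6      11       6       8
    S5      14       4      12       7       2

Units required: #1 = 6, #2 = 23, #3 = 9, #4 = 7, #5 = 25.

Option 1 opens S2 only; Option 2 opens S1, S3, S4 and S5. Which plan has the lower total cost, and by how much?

Option 1: {S2}: #1→S2 6·6=36, #2→S2 15·23=345, #3→S2 12·9=108, #4→S2 2·7=14, #5→S2 6·25=150. Service 653; fixed 23; total 676.
Option 2: {S1, S3, S4, S5}: #1→S3 2·6=12, #2→S3 3·23=69, #3→S1 8·9=72, #4→S1 2·7=14, #5→S5 2·25=50. Service 217; fixed 85; total 302.
Difference: |676 − 302| = 374.

Option 2 is cheaper by 374.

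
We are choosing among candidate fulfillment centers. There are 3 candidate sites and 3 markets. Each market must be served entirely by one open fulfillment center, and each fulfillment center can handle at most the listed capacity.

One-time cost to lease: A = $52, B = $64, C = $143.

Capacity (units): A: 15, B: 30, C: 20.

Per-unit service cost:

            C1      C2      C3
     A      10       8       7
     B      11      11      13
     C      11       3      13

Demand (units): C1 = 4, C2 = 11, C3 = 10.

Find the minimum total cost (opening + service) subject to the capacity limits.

Minimum total cost: 338

Open {A, C}: C1→A 10·4=40, C2→C 3·11=33, C3→A 7·10=70.
Loads: A carries 14/15, C carries 11/20. Service 143; fixed 195; total 338.
Next best feasible plan costs 342.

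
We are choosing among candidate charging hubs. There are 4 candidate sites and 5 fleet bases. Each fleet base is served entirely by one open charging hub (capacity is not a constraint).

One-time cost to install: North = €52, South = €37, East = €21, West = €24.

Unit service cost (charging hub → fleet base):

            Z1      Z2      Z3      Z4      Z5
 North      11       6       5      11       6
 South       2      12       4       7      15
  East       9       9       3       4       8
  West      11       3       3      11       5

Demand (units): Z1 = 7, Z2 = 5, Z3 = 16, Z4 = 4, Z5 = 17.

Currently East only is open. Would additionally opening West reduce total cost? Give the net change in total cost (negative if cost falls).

Yes — net change −57 (cost falls by 57).

Current service cost with {East}: 308.
Adding West: each fleet base re-picks its cheapest; new service cost 227, saving 81.
Extra fixed cost: 24. Net change = 24 − 81 = -57.
(Totals: 329 → 272.)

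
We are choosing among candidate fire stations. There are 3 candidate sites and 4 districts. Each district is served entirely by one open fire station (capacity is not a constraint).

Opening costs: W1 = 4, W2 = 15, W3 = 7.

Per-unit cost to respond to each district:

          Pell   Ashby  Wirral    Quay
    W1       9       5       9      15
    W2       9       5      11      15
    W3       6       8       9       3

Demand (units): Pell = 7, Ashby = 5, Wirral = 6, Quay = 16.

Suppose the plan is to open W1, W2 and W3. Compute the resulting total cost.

Total cost: 195

Each district is assigned to its cheapest site among the open ones.
{W1, W2, W3}: Pell→W3 6·7=42, Ashby→W1 5·5=25, Wirral→W1 9·6=54, Quay→W3 3·16=48. Service 169; fixed 26; total 195.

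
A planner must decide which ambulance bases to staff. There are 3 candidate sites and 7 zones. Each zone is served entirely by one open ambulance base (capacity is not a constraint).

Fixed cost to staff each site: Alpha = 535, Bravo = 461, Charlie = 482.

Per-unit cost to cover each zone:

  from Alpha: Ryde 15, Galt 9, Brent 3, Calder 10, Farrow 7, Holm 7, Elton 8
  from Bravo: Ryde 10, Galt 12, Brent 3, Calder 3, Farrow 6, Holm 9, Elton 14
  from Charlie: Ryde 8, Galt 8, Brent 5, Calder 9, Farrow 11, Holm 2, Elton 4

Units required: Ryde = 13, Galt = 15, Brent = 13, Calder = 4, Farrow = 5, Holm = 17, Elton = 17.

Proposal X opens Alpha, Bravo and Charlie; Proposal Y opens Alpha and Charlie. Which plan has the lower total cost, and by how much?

Proposal Y is cheaper by 432.

Proposal X: {Alpha, Bravo, Charlie}: Ryde→Charlie 8·13=104, Galt→Charlie 8·15=120, Brent→Alpha 3·13=39, Calder→Bravo 3·4=12, Farrow→Bravo 6·5=30, Holm→Charlie 2·17=34, Elton→Charlie 4·17=68. Service 407; fixed 1478; total 1885.
Proposal Y: {Alpha, Charlie}: Ryde→Charlie 8·13=104, Galt→Charlie 8·15=120, Brent→Alpha 3·13=39, Calder→Charlie 9·4=36, Farrow→Alpha 7·5=35, Holm→Charlie 2·17=34, Elton→Charlie 4·17=68. Service 436; fixed 1017; total 1453.
Difference: |1885 − 1453| = 432.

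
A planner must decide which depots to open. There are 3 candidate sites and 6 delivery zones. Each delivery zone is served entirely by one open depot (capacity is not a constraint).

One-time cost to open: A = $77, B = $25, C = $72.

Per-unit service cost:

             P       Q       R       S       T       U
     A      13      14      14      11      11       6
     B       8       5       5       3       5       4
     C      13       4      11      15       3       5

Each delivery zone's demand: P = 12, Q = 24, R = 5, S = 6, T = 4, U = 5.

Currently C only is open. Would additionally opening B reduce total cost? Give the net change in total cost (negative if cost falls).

Current service cost with {C}: 434.
Adding B: each delivery zone re-picks its cheapest; new service cost 267, saving 167.
Extra fixed cost: 25. Net change = 25 − 167 = -142.
(Totals: 506 → 364.)

Yes — net change −142 (cost falls by 142).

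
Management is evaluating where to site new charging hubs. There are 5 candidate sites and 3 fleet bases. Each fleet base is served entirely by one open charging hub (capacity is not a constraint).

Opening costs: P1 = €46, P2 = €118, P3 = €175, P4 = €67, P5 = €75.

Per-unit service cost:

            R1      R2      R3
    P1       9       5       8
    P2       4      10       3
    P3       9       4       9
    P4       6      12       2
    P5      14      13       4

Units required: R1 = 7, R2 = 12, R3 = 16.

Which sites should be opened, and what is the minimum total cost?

Open P1 and P4; minimum total cost 247.

For any fixed open set, each fleet base goes to its cheapest open site; total = fixed + service.
{P1, P4}: R1→P4 6·7=42, R2→P1 5·12=60, R3→P4 2·16=32. Service 134; fixed 113; total 247.
{P4}: service 218 + fixed 67 = 285
{P1}: service 251 + fixed 46 = 297
{P1, P2, P3, P4, P5}: R1→P2 4·7=28, R2→P3 4·12=48, R3→P4 2·16=32. Service 108; fixed 481; total 589.
No other subset beats 247.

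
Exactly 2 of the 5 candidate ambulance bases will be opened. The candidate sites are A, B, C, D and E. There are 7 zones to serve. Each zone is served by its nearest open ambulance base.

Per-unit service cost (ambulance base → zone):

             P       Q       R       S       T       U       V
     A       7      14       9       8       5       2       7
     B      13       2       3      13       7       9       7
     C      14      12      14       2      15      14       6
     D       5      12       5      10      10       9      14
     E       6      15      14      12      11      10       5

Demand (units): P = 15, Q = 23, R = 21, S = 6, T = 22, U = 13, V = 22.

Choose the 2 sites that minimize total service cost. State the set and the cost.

With exactly 2 open, each zone uses its cheapest among the chosen.
{A, B}: P→A 7·15=105, Q→B 2·23=46, R→B 3·21=63, S→A 8·6=48, T→A 5·22=110, U→A 2·13=26, V→A 7·22=154. Service cost 552.
{B, E}: service cost 652
{B, D}: service cost 669
Among all 10 size-2 choices, {A, B} is lowest.

Choose A and B; total service cost 552.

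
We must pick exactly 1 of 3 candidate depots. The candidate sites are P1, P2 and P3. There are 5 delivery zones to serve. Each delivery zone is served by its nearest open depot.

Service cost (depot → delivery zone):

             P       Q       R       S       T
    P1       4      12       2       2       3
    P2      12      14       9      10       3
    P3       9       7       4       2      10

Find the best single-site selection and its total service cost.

Choose P1 only; total service cost 23.

With exactly 1 open, each delivery zone uses its cheapest among the chosen.
{P1}: P→P1 4, Q→P1 12, R→P1 2, S→P1 2, T→P1 3. Service cost 23.
{P3}: service cost 32
{P2}: service cost 48
Among all 3 size-1 choices, {P1} is lowest.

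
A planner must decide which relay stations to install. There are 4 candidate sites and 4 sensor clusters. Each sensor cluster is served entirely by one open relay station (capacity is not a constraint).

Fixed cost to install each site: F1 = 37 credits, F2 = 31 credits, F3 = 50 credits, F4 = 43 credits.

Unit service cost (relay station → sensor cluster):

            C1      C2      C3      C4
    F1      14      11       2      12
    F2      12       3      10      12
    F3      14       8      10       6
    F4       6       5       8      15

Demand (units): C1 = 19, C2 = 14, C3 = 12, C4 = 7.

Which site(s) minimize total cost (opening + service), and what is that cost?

For any fixed open set, each sensor cluster goes to its cheapest open site; total = fixed + service.
{F1, F4}: C1→F4 6·19=114, C2→F4 5·14=70, C3→F1 2·12=24, C4→F1 12·7=84. Service 292; fixed 80; total 372.
{F1, F2, F4}: service 264 + fixed 111 = 375
{F1, F3, F4}: C1→F4 6·19=114, C2→F4 5·14=70, C3→F1 2·12=24, C4→F3 6·7=42. Service 250; fixed 130; total 380.
{F1, F2, F3, F4}: service 222 + fixed 161 = 383
(All 15 nonempty subsets were checked; F1 and F4 is lowest.)

Open F1 and F4; minimum total cost 372.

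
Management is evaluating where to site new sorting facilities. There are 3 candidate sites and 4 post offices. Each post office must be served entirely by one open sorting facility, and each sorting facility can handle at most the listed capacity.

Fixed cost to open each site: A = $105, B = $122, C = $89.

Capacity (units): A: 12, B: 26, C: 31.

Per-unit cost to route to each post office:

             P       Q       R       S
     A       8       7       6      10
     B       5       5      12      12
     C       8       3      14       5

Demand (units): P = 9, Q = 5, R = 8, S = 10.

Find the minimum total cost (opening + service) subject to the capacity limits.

Minimum total cost: 379

Open {A, C}: P→C 8·9=72, Q→C 3·5=15, R→A 6·8=48, S→C 5·10=50.
Loads: A carries 8/12, C carries 24/31. Service 185; fixed 194; total 379.
Next best feasible plan costs 417.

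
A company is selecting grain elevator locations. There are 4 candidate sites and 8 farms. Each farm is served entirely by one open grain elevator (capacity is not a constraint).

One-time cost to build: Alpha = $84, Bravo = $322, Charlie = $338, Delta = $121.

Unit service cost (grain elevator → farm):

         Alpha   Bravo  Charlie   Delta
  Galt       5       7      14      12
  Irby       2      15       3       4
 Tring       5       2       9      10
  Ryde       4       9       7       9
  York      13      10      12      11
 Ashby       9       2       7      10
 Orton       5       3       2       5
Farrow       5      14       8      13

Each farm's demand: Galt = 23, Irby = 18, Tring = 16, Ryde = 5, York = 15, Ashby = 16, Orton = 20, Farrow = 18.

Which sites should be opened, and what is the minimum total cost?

For any fixed open set, each farm goes to its cheapest open site; total = fixed + service.
{Alpha}: Galt→Alpha 5·23=115, Irby→Alpha 2·18=36, Tring→Alpha 5·16=80, Ryde→Alpha 4·5=20, York→Alpha 13·15=195, Ashby→Alpha 9·16=144, Orton→Alpha 5·20=100, Farrow→Alpha 5·18=90. Service 780; fixed 84; total 864.
{Alpha, Bravo}: service 535 + fixed 406 = 941
{Alpha, Delta}: service 750 + fixed 205 = 955
{Alpha, Bravo, Charlie, Delta}: Galt→Alpha 5·23=115, Irby→Alpha 2·18=36, Tring→Bravo 2·16=32, Ryde→Alpha 4·5=20, York→Bravo 10·15=150, Ashby→Bravo 2·16=32, Orton→Charlie 2·20=40, Farrow→Alpha 5·18=90. Service 515; fixed 865; total 1380.
No other subset beats 864.

Open Alpha only; minimum total cost 864.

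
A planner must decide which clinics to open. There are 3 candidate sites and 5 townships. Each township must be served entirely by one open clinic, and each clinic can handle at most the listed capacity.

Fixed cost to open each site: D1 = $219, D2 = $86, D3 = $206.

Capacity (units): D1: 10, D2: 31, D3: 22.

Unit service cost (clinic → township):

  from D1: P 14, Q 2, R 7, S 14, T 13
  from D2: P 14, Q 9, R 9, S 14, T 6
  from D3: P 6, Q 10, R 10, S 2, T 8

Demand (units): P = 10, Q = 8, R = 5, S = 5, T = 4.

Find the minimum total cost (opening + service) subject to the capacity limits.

Open {D2, D3}: P→D3 6·10=60, Q→D2 9·8=72, R→D2 9·5=45, S→D3 2·5=10, T→D2 6·4=24.
Loads: D2 carries 17/31, D3 carries 15/22. Service 211; fixed 292; total 503.
Next best feasible plan costs 508.

Minimum total cost: 503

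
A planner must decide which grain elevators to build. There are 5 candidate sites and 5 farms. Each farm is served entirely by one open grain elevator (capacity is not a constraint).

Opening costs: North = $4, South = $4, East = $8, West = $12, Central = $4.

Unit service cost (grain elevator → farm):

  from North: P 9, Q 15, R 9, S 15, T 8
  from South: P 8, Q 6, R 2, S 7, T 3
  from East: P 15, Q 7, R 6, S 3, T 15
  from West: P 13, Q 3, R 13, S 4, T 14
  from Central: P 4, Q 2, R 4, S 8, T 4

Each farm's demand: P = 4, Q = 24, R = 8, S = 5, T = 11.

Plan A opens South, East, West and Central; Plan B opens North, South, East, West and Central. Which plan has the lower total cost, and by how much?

Plan A: {South, East, West, Central}: P→Central 4·4=16, Q→Central 2·24=48, R→South 2·8=16, S→East 3·5=15, T→South 3·11=33. Service 128; fixed 28; total 156.
Plan B: {North, South, East, West, Central}: P→Central 4·4=16, Q→Central 2·24=48, R→South 2·8=16, S→East 3·5=15, T→South 3·11=33. Service 128; fixed 32; total 160.
Difference: |156 − 160| = 4.

Plan A is cheaper by 4.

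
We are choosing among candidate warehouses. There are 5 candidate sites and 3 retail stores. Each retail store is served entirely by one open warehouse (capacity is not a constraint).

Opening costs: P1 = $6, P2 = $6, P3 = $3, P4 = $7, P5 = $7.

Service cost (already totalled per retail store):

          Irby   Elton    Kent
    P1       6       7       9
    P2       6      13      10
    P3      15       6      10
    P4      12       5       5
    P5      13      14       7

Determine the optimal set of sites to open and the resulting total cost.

Open P1 only; minimum total cost 28.

For any fixed open set, each retail store goes to its cheapest open site; total = fixed + service.
{P1}: Irby→P1 6, Elton→P1 7, Kent→P1 9. Service 22; fixed 6; total 28.
{P1, P4}: service 16 + fixed 13 = 29
{P2, P4}: Irby→P2 6, Elton→P4 5, Kent→P4 5. Service 16; fixed 13; total 29.
{P1, P2, P3, P4, P5}: service 16 + fixed 29 = 45
No other subset beats 28.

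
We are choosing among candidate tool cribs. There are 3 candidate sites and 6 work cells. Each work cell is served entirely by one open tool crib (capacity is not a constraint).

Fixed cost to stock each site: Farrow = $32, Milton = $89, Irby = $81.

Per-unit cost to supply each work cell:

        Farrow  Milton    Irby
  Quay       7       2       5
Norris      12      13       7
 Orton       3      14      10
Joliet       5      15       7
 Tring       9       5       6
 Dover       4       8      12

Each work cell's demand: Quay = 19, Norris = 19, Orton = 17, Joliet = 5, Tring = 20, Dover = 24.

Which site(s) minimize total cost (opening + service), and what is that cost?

Open Farrow and Irby; minimum total cost 633.

For any fixed open set, each work cell goes to its cheapest open site; total = fixed + service.
{Farrow, Irby}: Quay→Irby 5·19=95, Norris→Irby 7·19=133, Orton→Farrow 3·17=51, Joliet→Farrow 5·5=25, Tring→Irby 6·20=120, Dover→Farrow 4·24=96. Service 520; fixed 113; total 633.
{Farrow, Milton, Irby}: service 443 + fixed 202 = 645
{Farrow, Milton}: service 538 + fixed 121 = 659
{Farrow}: service 713 + fixed 32 = 745
(All 7 nonempty subsets were checked; Farrow and Irby is lowest.)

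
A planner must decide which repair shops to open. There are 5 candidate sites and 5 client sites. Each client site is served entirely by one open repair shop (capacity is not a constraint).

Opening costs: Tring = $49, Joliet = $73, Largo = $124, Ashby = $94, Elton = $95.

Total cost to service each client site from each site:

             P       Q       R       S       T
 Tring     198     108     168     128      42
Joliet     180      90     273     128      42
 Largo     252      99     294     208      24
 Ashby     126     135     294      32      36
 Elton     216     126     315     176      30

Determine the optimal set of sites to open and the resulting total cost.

For any fixed open set, each client site goes to its cheapest open site; total = fixed + service.
{Tring, Ashby}: P→Ashby 126, Q→Tring 108, R→Tring 168, S→Ashby 32, T→Ashby 36. Service 470; fixed 143; total 613.
{Tring, Joliet, Ashby}: P→Ashby 126, Q→Joliet 90, R→Tring 168, S→Ashby 32, T→Ashby 36. Service 452; fixed 216; total 668.
{Tring}: service 644 + fixed 49 = 693
{Tring, Joliet, Largo, Ashby, Elton}: service 440 + fixed 435 = 875
No other subset beats 613.

Open Tring and Ashby; minimum total cost 613.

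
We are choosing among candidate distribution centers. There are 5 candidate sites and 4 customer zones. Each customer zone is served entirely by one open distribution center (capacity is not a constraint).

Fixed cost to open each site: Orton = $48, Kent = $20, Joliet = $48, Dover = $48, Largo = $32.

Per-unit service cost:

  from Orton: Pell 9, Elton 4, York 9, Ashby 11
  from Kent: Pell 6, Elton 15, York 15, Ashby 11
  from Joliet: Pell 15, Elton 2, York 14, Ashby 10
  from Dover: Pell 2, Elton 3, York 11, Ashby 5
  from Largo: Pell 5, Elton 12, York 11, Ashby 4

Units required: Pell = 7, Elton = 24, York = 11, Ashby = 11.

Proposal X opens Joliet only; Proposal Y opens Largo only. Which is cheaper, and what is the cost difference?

Proposal X is cheaper by 55.

Proposal X: {Joliet}: Pell→Joliet 15·7=105, Elton→Joliet 2·24=48, York→Joliet 14·11=154, Ashby→Joliet 10·11=110. Service 417; fixed 48; total 465.
Proposal Y: {Largo}: Pell→Largo 5·7=35, Elton→Largo 12·24=288, York→Largo 11·11=121, Ashby→Largo 4·11=44. Service 488; fixed 32; total 520.
Difference: |465 − 520| = 55.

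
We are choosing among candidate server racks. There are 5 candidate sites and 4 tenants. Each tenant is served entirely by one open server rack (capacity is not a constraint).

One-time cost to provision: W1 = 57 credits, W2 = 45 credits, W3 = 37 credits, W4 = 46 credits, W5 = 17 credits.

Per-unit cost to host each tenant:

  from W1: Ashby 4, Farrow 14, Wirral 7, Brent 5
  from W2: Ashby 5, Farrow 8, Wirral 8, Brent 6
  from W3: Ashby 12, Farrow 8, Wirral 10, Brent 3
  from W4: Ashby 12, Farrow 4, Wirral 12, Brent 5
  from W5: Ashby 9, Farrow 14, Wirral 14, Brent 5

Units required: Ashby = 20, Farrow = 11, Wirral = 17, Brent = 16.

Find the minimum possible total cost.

For any fixed open set, each tenant goes to its cheapest open site; total = fixed + service.
{W1, W4}: Ashby→W1 4·20=80, Farrow→W4 4·11=44, Wirral→W1 7·17=119, Brent→W1 5·16=80. Service 323; fixed 103; total 426.
{W1, W3}: Ashby→W1 4·20=80, Farrow→W3 8·11=88, Wirral→W1 7·17=119, Brent→W3 3·16=48. Service 335; fixed 94; total 429.
{W1, W3, W4}: service 291 + fixed 140 = 431
{W1, W2, W3, W4, W5}: service 291 + fixed 202 = 493
No other subset beats 426.

Minimum total cost: 426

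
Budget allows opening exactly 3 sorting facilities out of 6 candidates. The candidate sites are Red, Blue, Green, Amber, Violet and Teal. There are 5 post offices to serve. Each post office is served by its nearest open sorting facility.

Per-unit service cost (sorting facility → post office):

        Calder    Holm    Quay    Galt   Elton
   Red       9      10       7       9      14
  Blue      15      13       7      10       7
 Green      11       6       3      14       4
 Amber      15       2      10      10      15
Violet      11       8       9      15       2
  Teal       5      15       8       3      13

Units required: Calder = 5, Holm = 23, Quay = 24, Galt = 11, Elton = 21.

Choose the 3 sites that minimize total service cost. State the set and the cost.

With exactly 3 open, each post office uses its cheapest among the chosen.
{Green, Amber, Teal}: Calder→Teal 5·5=25, Holm→Amber 2·23=46, Quay→Green 3·24=72, Galt→Teal 3·11=33, Elton→Green 4·21=84. Service cost 260.
{Green, Violet, Teal}: service cost 310
{Green, Amber, Violet}: service cost 325
Among all 20 size-3 choices, {Green, Amber, Teal} is lowest.

Choose Green, Amber and Teal; total service cost 260.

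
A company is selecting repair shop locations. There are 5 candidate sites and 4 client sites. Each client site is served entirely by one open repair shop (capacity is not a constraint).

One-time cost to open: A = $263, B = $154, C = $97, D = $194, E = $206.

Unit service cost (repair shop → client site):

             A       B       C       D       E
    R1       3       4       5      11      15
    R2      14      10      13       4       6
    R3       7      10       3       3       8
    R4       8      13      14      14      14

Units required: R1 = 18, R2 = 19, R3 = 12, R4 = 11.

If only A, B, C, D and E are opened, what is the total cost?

Each client site is assigned to its cheapest site among the open ones.
{A, B, C, D, E}: R1→A 3·18=54, R2→D 4·19=76, R3→C 3·12=36, R4→A 8·11=88. Service 254; fixed 914; total 1168.

Total cost: 1168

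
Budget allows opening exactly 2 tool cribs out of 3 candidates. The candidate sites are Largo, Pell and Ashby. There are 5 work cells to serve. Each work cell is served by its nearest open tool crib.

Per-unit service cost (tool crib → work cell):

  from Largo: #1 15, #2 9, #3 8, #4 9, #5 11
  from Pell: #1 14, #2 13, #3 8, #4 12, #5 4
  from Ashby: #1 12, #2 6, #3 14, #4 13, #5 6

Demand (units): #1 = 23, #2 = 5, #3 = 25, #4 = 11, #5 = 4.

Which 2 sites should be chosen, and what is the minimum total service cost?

Choose Largo and Ashby; total service cost 629.

With exactly 2 open, each work cell uses its cheapest among the chosen.
{Largo, Ashby}: #1→Ashby 12·23=276, #2→Ashby 6·5=30, #3→Largo 8·25=200, #4→Largo 9·11=99, #5→Ashby 6·4=24. Service cost 629.
{Pell, Ashby}: service cost 654
{Largo, Pell}: service cost 682
Among all 3 size-2 choices, {Largo, Ashby} is lowest.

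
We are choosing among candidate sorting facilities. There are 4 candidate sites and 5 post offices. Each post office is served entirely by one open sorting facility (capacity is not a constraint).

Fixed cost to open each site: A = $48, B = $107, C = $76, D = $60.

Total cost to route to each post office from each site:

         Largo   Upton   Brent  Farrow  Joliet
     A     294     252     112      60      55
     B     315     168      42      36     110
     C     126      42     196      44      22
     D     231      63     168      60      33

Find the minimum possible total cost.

Minimum total cost: 451

For any fixed open set, each post office goes to its cheapest open site; total = fixed + service.
{B, C}: Largo→C 126, Upton→C 42, Brent→B 42, Farrow→B 36, Joliet→C 22. Service 268; fixed 183; total 451.
{A, C}: Largo→C 126, Upton→C 42, Brent→A 112, Farrow→C 44, Joliet→C 22. Service 346; fixed 124; total 470.
{A, B, C}: Largo→C 126, Upton→C 42, Brent→B 42, Farrow→B 36, Joliet→C 22. Service 268; fixed 231; total 499.
{A, B, C, D}: service 268 + fixed 291 = 559
No other subset beats 451.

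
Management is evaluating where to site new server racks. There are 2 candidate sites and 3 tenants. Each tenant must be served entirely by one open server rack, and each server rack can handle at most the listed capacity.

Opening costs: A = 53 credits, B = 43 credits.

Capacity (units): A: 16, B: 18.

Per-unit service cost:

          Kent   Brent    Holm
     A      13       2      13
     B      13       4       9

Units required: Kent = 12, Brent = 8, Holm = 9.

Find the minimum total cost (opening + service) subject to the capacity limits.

Open {A, B}: Kent→A 13·12=156, Brent→B 4·8=32, Holm→B 9·9=81.
Loads: A carries 12/16, B carries 17/18. Service 269; fixed 96; total 365.

Minimum total cost: 365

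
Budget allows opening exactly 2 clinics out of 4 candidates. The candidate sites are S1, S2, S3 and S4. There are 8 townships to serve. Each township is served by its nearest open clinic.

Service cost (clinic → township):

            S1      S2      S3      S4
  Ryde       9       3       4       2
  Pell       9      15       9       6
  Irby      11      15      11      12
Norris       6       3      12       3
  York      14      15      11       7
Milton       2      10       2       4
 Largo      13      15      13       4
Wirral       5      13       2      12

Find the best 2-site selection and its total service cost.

With exactly 2 open, each township uses its cheapest among the chosen.
{S3, S4}: Ryde→S4 2, Pell→S4 6, Irby→S3 11, Norris→S4 3, York→S4 7, Milton→S3 2, Largo→S4 4, Wirral→S3 2. Service cost 37.
{S1, S4}: service cost 40
{S2, S4}: service cost 50
Among all 6 size-2 choices, {S3, S4} is lowest.

Choose S3 and S4; total service cost 37.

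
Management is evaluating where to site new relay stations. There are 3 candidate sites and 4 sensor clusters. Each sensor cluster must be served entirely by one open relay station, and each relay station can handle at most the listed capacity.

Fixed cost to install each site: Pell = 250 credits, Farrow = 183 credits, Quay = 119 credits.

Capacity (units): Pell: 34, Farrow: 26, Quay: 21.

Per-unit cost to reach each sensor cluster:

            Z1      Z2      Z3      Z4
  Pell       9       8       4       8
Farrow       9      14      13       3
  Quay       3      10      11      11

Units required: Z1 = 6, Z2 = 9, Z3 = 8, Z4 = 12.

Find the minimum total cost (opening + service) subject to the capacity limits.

Minimum total cost: 550

Open {Farrow, Quay}: Z1→Quay 3·6=18, Z2→Quay 10·9=90, Z3→Farrow 13·8=104, Z4→Farrow 3·12=36.
Loads: Farrow carries 20/26, Quay carries 15/21. Service 248; fixed 302; total 550.
Next best feasible plan costs 570.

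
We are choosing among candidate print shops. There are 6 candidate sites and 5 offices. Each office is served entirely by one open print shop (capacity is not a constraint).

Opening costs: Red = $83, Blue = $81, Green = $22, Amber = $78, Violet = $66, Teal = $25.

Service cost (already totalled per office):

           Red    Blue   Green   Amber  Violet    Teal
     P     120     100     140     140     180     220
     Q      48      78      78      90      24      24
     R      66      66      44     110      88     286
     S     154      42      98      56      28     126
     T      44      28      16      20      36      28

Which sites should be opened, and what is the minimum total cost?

Open Green and Violet; minimum total cost 340.

For any fixed open set, each office goes to its cheapest open site; total = fixed + service.
{Green, Violet}: P→Green 140, Q→Violet 24, R→Green 44, S→Violet 28, T→Green 16. Service 252; fixed 88; total 340.
{Blue, Green, Teal}: P→Blue 100, Q→Teal 24, R→Green 44, S→Blue 42, T→Green 16. Service 226; fixed 128; total 354.
{Green, Violet, Teal}: service 252 + fixed 113 = 365
{Red, Blue, Green, Amber, Violet, Teal}: service 212 + fixed 355 = 567
No other subset beats 340.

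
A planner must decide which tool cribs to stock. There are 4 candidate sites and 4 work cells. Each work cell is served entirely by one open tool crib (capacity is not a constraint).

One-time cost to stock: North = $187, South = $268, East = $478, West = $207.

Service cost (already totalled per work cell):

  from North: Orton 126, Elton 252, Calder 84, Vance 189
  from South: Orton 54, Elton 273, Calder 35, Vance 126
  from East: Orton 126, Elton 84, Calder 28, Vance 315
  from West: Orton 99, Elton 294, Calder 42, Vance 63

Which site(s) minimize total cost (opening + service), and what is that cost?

For any fixed open set, each work cell goes to its cheapest open site; total = fixed + service.
{West}: Orton→West 99, Elton→West 294, Calder→West 42, Vance→West 63. Service 498; fixed 207; total 705.
{South}: service 488 + fixed 268 = 756
{North}: service 651 + fixed 187 = 838
{North, South, East, West}: service 229 + fixed 1140 = 1369
No other subset beats 705.

Open West only; minimum total cost 705.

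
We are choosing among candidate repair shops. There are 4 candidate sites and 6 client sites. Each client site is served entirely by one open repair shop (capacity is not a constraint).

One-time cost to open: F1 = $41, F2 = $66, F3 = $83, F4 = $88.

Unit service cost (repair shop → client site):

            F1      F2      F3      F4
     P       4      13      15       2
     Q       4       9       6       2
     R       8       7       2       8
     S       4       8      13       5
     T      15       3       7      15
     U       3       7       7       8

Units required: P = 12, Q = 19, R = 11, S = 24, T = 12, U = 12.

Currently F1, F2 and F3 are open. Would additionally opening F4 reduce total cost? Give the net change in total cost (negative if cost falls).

No — net change +26 (cost rises by 26).

Current service cost with {F1, F2, F3}: 314.
Adding F4: each client site re-picks its cheapest; new service cost 252, saving 62.
Extra fixed cost: 88. Net change = 88 − 62 = 26.
(Totals: 504 → 530.)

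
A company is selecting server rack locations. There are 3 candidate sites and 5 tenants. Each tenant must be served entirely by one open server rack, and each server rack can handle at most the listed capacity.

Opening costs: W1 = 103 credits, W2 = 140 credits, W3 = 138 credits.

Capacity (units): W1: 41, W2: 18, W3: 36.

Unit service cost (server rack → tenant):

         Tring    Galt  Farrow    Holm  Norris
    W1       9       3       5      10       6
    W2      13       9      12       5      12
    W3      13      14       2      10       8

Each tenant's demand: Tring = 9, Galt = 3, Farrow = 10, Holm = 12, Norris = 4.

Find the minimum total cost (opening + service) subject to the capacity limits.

Minimum total cost: 387

Open {W1}: Tring→W1 9·9=81, Galt→W1 3·3=9, Farrow→W1 5·10=50, Holm→W1 10·12=120, Norris→W1 6·4=24.
Loads: W1 carries 38/41. Service 284; fixed 103; total 387.
Next best feasible plan costs 467.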